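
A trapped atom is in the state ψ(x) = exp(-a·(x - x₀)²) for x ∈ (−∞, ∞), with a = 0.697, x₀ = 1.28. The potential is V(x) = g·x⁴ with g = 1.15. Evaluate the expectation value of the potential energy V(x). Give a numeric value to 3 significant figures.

⟨V⟩ = ∫ V(x)·|ψ|² dx / ∫|ψ|² dx.
Gaussian moments (u = x − x₀): ∫u^(2j)·e^(−2au²) du = (2j−1)!!/(4a)^j · √(π/(2a)), odd powers integrate to 0; here √(π/(2a)) = 1.5012.
State is unnormalized: ∫|ψ|² dx = 1.5012, and ∫ψ*·V(x)·ψ dx = 11.388, so ⟨V⟩ = 11.388 / 1.5012.
⟨V⟩ = 7.5857.

7.59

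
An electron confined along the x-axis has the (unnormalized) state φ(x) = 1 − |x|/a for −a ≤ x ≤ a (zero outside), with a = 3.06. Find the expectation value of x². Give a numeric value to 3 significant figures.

⟨x²⟩ = ∫ x²·|φ|² dx / ∫|φ|² dx (integrals over the domain).
φ is even, so ∫ over [−a, a] = 2∫₀ᵃ with φ = 1 − x/a there: ∫₀ᵃ (1 − x/a)² dx = a/3, ∫₀ᵃ x²(1 − x/a)² dx = a³/30, ∫₀ᵃ x⁴(1 − x/a)² dx = a⁵/105.
State is unnormalized: ∫|φ|² dx = 2.0400, and ∫φ*·x²·φ dx = 1.9102, so ⟨x²⟩ = 1.9102 / 2.0400.
⟨x²⟩ = 0.93636.

0.936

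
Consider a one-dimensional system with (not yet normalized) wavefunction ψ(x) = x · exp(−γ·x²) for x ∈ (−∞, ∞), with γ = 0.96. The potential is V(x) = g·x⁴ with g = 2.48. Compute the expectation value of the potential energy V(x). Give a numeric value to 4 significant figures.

⟨V⟩ = ∫ V(x)·|ψ|² dx / ∫|ψ|² dx.
Expand each integrand as polynomial × e^(−2γx²) and use ∫x^(2j)·e^(−2γx²) dx = (2j−1)!!/(4γ)^j · √(π/(2γ)), odd powers → 0; here √(π/(2γ)) = 1.2792.
State is unnormalized: ∫|ψ|² dx = 0.33311, and ∫ψ*·V(x)·ψ dx = 0.84038, so ⟨V⟩ = 0.84038 / 0.33311.
⟨V⟩ = 2.5228.

2.523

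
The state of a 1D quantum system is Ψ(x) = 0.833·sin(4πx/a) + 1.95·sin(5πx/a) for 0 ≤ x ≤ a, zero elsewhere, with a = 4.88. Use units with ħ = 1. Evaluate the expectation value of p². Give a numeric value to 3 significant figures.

p² Ψ = −ħ² d²Ψ/dx²; ⟨p²⟩ = −ħ² ∫ Ψ*·Ψ'' dx / ∫|Ψ|² dx.
d²/dx² sin(jπx/a) = −(jπ/a)²·sin(jπx/a); on 0 ≤ x ≤ a, ∫sin²(jπx/a) dx = a/2 and ∫sin(jπx/a)·sin(lπx/a) dx = 0 for j ≠ l, so only diagonal terms survive in ∫|Ψ|² and ∫Ψ·Ψ″; ∫Ψ·Ψ′ dx = [Ψ²/2] between the walls = 0.
State is unnormalized: ∫|Ψ|² dx = 10.971, and ∫Ψ*·(−ħ² Ψ'') dx = 107.36, so ⟨p²⟩ = 107.36 / 10.971.
⟨p²⟩ = 9.7854.

9.79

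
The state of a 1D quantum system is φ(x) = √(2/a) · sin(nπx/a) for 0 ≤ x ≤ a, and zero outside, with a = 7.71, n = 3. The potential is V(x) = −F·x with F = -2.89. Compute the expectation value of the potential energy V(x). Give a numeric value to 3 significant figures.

⟨V⟩ = ∫ V(x)·|φ|² dx.
With sin²θ = (1 − cos2θ)/2 on 0 ≤ x ≤ a: ∫sin²(nπx/a) dx = a/2, ∫x·sin²(nπx/a) dx = a²/4, ∫x²·sin²(nπx/a) dx = a³·(1/6 − 1/(4n²π²)); higher powers xᵏ the same way, integrating xᵏ·cos(2nπx/a) by parts.
⟨V⟩ = 11.141.

11.1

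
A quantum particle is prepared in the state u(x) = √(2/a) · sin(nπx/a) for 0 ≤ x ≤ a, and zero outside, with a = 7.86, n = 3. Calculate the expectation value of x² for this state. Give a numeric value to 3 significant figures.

20.2

⟨x²⟩ = ∫ x²·|u|² dx (integrals over the domain).
With sin²θ = (1 − cos2θ)/2 on 0 ≤ x ≤ a: ∫sin²(nπx/a) dx = a/2, ∫x·sin²(nπx/a) dx = a²/4, ∫x²·sin²(nπx/a) dx = a³·(1/6 − 1/(4n²π²)); higher powers xᵏ the same way, integrating xᵏ·cos(2nπx/a) by parts.
⟨x²⟩ = 20.245.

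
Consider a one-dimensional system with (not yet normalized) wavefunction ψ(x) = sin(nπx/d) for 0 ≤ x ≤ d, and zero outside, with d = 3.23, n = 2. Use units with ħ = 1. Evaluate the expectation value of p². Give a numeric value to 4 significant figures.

p² ψ = −ħ² d²ψ/dx²; ⟨p²⟩ = −ħ² ∫ ψ*·ψ'' dx / ∫|ψ|² dx.
d/dx sin(nπx/d) = (nπ/d)·cos(nπx/d) and d²/dx² sin(nπx/d) = −(nπ/d)²·sin(nπx/d); on 0 ≤ x ≤ d, ∫sin²(nπx/d) dx = d/2 and ∫sin(nπx/d)·cos(nπx/d) dx = 0.
State is unnormalized: ∫|ψ|² dx = 1.6150, and ∫ψ*·(−ħ² ψ'') dx = 6.1112, so ⟨p²⟩ = 6.1112 / 1.6150.
⟨p²⟩ = 3.7840.

3.784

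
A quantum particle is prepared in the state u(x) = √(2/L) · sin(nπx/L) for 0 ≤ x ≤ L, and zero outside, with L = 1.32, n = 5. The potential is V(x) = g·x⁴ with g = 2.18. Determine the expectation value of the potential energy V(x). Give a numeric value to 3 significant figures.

1.30

⟨V⟩ = ∫ V(x)·|u|² dx.
With sin²θ = (1 − cos2θ)/2 on 0 ≤ x ≤ L: ∫sin²(nπx/L) dx = L/2, ∫x·sin²(nπx/L) dx = L²/4, ∫x²·sin²(nπx/L) dx = L³·(1/6 − 1/(4n²π²)); higher powers xᵏ the same way, integrating xᵏ·cos(2nπx/L) by parts.
⟨V⟩ = 1.2970.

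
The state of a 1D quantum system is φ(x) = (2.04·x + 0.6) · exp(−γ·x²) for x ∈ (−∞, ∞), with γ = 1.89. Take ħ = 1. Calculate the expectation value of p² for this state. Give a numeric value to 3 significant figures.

p² φ = −ħ² d²φ/dx²; ⟨p²⟩ = −ħ² ∫ φ*·φ'' dx / ∫|φ|² dx.
Expand each integrand as polynomial × e^(−2γx²) and use ∫x^(2j)·e^(−2γx²) dx = (2j−1)!!/(4γ)^j · √(π/(2γ)), odd powers → 0; here √(π/(2γ)) = 0.91165. Differentiate with the product rule, d/dx e^(−γx²) = −2γx·e^(−γx²).
State is unnormalized: ∫|φ|² dx = 0.83004, and ∫φ*·(−ħ² φ'') dx = 3.4657, so ⟨p²⟩ = 3.4657 / 0.83004.
⟨p²⟩ = 4.1754.

4.18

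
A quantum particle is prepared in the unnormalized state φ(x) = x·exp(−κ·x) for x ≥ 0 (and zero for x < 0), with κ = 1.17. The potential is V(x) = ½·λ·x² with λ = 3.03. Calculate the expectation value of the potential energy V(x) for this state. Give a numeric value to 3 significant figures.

3.32

⟨V⟩ = ∫ V(x)·|φ|² dx / ∫|φ|² dx.
Every integrand reduces to terms xʲ·e^(−2κx) on [0, ∞); use ∫₀^∞ xʲ·e^(−2κx) dx = j!/(2κ)^(j+1).
State is unnormalized: ∫|φ|² dx = 0.15609, and ∫φ*·V(x)·φ dx = 0.51826, so ⟨V⟩ = 0.51826 / 0.15609.
⟨V⟩ = 3.3202.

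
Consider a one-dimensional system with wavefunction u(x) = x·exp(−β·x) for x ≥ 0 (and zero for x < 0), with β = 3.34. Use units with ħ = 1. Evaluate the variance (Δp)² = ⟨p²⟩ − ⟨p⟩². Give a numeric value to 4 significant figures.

11.16

Compute ⟨p⟩ and ⟨p²⟩ separately; (Δp)² = ⟨p²⟩ − ⟨p⟩².
Differentiate x·exp(−β·x) with the product rule; every integrand then reduces to terms xʲ·e^(−2βx) on [0, ∞), with ∫₀^∞ xʲ·e^(−2βx) dx = j!/(2β)^(j+1).
Normalization: ∫|u|² dx = 0.0067097.
⟨p⟩ = 0.0000 and ⟨p²⟩ = 11.156.
(Δp)² = 11.156 − (0.0000)² = 11.156.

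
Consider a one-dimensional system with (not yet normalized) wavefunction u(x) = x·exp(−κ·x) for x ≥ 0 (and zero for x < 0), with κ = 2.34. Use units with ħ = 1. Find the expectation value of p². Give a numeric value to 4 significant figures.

5.476

p² u = −ħ² d²u/dx²; ⟨p²⟩ = −ħ² ∫ u*·u'' dx / ∫|u|² dx.
Differentiate x·exp(−κ·x) with the product rule; every integrand then reduces to terms xʲ·e^(−2κx) on [0, ∞), with ∫₀^∞ xʲ·e^(−2κx) dx = j!/(2κ)^(j+1).
State is unnormalized: ∫|u|² dx = 0.019512, and ∫u*·(−ħ² u'') dx = 0.10684, so ⟨p²⟩ = 0.10684 / 0.019512.
⟨p²⟩ = 5.4756.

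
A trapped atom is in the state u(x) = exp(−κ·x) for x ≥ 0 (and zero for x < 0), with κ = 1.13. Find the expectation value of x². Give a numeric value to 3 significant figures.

0.392

⟨x²⟩ = ∫ x²·|u|² dx / ∫|u|² dx (integrals over the domain).
Every integrand reduces to terms xʲ·e^(−2κx) on [0, ∞); use ∫₀^∞ xʲ·e^(−2κx) dx = j!/(2κ)^(j+1).
State is unnormalized: ∫|u|² dx = 0.44248, and ∫u*·x²·u dx = 0.17326, so ⟨x²⟩ = 0.17326 / 0.44248.
⟨x²⟩ = 0.39157.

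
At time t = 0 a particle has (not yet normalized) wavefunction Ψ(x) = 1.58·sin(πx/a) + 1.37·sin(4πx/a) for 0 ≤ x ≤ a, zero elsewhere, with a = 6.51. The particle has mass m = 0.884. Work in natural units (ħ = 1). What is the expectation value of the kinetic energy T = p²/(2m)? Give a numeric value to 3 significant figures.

0.980

T = −(ħ²/2m) d²/dx², so ⟨T⟩ = −(ħ²/2m) ∫ Ψ*·Ψ'' dx / ∫|Ψ|² dx; with m = 0.884.
d²/dx² sin(jπx/a) = −(jπ/a)²·sin(jπx/a); on 0 ≤ x ≤ a, ∫sin²(jπx/a) dx = a/2 and ∫sin(jπx/a)·sin(lπx/a) dx = 0 for j ≠ l, so only diagonal terms survive in ∫|Ψ|² and ∫Ψ·Ψ″; ∫Ψ·Ψ′ dx = [Ψ²/2] between the walls = 0.
State is unnormalized: ∫|Ψ|² dx = 14.235, and ∫Ψ*·(−ħ²/2m · Ψ'') dx = 13.946, so ⟨T⟩ = 13.946 / 14.235.
⟨T⟩ = 0.97969.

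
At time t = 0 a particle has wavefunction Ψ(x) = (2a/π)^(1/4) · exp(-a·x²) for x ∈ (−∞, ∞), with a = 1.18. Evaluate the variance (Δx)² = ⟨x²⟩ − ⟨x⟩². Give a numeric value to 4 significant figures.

0.2119

Compute ⟨x⟩ and ⟨x²⟩ separately, then (Δx)² = ⟨x²⟩ − ⟨x⟩².
Gaussian moments: ∫x^(2j)·e^(−2ax²) dx = (2j−1)!!/(4a)^j · √(π/(2a)), odd powers integrate to 0; here √(π/(2a)) = 1.1538.
⟨x⟩ = 0.0000 and ⟨x²⟩ = 0.21186.
(Δx)² = 0.21186 − (0.0000)² = 0.21186.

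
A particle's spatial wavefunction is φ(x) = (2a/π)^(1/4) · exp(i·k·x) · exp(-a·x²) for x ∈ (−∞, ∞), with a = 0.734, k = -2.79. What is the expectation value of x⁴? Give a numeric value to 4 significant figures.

⟨x⁴⟩ = ∫ x⁴·|φ|² dx (integrals over the domain).
Gaussian moments: ∫x^(2j)·e^(−2ax²) dx = (2j−1)!!/(4a)^j · √(π/(2a)), odd powers integrate to 0; here √(π/(2a)) = 1.4629.
⟨x⁴⟩ = 0.34802.

0.3480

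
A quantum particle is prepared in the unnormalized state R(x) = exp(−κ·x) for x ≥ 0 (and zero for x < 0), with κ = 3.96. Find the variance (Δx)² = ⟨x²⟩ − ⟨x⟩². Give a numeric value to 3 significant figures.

0.0159

Compute ⟨x⟩ and ⟨x²⟩ separately, then (Δx)² = ⟨x²⟩ − ⟨x⟩².
Every integrand reduces to terms xʲ·e^(−2κx) on [0, ∞); use ∫₀^∞ xʲ·e^(−2κx) dx = j!/(2κ)^(j+1).
Normalization: ∫|R|² dx = 0.12626.
⟨x⟩ = 0.12626 and ⟨x²⟩ = 0.031885.
(Δx)² = 0.031885 − (0.12626)² = 0.015942.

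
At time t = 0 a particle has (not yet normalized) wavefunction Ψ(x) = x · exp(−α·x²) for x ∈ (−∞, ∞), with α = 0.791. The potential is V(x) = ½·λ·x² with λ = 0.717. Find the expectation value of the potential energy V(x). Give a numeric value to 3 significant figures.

⟨V⟩ = ∫ V(x)·|Ψ|² dx / ∫|Ψ|² dx.
Expand each integrand as polynomial × e^(−2αx²) and use ∫x^(2j)·e^(−2αx²) dx = (2j−1)!!/(4α)^j · √(π/(2α)), odd powers → 0; here √(π/(2α)) = 1.4092.
State is unnormalized: ∫|Ψ|² dx = 0.44538, and ∫Ψ*·V(x)·Ψ dx = 0.15139, so ⟨V⟩ = 0.15139 / 0.44538.
⟨V⟩ = 0.33992.

0.340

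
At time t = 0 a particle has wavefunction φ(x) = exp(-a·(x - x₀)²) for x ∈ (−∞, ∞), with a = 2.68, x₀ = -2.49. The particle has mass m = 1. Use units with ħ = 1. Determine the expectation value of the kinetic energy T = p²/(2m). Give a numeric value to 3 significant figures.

1.34

T = −(ħ²/2m) d²/dx², so ⟨T⟩ = −(ħ²/2m) ∫ φ*·φ'' dx / ∫|φ|² dx; with m = 1.
Gaussian moments (u = x − x₀): ∫u^(2j)·e^(−2au²) du = (2j−1)!!/(4a)^j · √(π/(2a)), odd powers integrate to 0; here √(π/(2a)) = 0.76558. Derivatives: d/dx e^(−au²) = −2au·e^(−au²), d²/dx² e^(−au²) = (4a²u² − 2a)·e^(−au²).
State is unnormalized: ∫|φ|² dx = 0.76558, and ∫φ*·(−ħ²/2m · φ'') dx = 1.0259, so ⟨T⟩ = 1.0259 / 0.76558.
⟨T⟩ = 1.3400.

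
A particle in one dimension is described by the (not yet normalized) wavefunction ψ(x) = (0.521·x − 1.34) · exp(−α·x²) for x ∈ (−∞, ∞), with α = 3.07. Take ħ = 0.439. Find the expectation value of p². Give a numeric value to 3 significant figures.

0.606

p² ψ = −ħ² d²ψ/dx²; ⟨p²⟩ = −ħ² ∫ ψ*·ψ'' dx / ∫|ψ|² dx.
Expand each integrand as polynomial × e^(−2αx²) and use ∫x^(2j)·e^(−2αx²) dx = (2j−1)!!/(4α)^j · √(π/(2α)), odd powers → 0; here √(π/(2α)) = 0.71530. Differentiate with the product rule, d/dx e^(−αx²) = −2αx·e^(−αx²).
State is unnormalized: ∫|ψ|² dx = 1.3002, and ∫ψ*·(−ħ² ψ'') dx = 0.78798, so ⟨p²⟩ = 0.78798 / 1.3002.
⟨p²⟩ = 0.60604.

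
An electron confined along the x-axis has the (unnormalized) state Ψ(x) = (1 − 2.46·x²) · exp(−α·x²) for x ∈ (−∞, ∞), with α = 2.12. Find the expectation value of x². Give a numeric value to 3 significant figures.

⟨x²⟩ = ∫ x²·|Ψ|² dx / ∫|Ψ|² dx (integrals over the domain).
Expand each integrand as polynomial × e^(−2αx²) and use ∫x^(2j)·e^(−2αx²) dx = (2j−1)!!/(4α)^j · √(π/(2α)), odd powers → 0; here √(π/(2α)) = 0.86078.
State is unnormalized: ∫|Ψ|² dx = 0.57868, and ∫Ψ*·x²·Ψ dx = 0.052962, so ⟨x²⟩ = 0.052962 / 0.57868.
⟨x²⟩ = 0.091522.

0.0915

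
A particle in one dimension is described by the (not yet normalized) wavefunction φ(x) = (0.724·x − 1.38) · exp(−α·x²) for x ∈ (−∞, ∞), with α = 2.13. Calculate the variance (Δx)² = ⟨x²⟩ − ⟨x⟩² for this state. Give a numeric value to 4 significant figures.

0.1105

Compute ⟨x⟩ and ⟨x²⟩ separately, then (Δx)² = ⟨x²⟩ − ⟨x⟩².
Expand each integrand as polynomial × e^(−2αx²) and use ∫x^(2j)·e^(−2αx²) dx = (2j−1)!!/(4α)^j · √(π/(2α)), odd powers → 0; here √(π/(2α)) = 0.85876.
Normalization: ∫|φ|² dx = 1.6882.
⟨x⟩ = -0.11930 and ⟨x²⟩ = 0.12472.
(Δx)² = 0.12472 − (-0.11930)² = 0.11048.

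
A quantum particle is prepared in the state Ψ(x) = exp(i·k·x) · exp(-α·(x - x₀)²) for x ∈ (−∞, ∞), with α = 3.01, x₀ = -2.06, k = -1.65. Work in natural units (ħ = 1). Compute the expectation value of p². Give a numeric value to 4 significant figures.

p² Ψ = −ħ² d²Ψ/dx²; ⟨p²⟩ = −ħ² ∫ Ψ*·Ψ'' dx / ∫|Ψ|² dx.
Gaussian moments (u = x − x₀): ∫u^(2j)·e^(−2αu²) du = (2j−1)!!/(4α)^j · √(π/(2α)), odd powers integrate to 0; here √(π/(2α)) = 0.72240. Derivatives: Ψ′ = (ik − 2αu)·Ψ, Ψ″ = ((ik − 2αu)² − 2α)·Ψ; the odd-in-u pieces drop out.
State is unnormalized: ∫|Ψ|² dx = 0.72240, and ∫Ψ*·(−ħ² Ψ'') dx = 4.1411, so ⟨p²⟩ = 4.1411 / 0.72240.
⟨p²⟩ = 5.7325.

5.733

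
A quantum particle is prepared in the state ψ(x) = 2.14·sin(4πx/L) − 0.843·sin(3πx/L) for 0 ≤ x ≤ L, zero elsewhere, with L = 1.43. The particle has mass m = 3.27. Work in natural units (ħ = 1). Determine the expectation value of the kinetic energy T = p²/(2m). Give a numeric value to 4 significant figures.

11.11

T = −(ħ²/2m) d²/dx², so ⟨T⟩ = −(ħ²/2m) ∫ ψ*·ψ'' dx / ∫|ψ|² dx; with m = 3.27.
d²/dx² sin(jπx/L) = −(jπ/L)²·sin(jπx/L); on 0 ≤ x ≤ L, ∫sin²(jπx/L) dx = L/2 and ∫sin(jπx/L)·sin(lπx/L) dx = 0 for j ≠ l, so only diagonal terms survive in ∫|ψ|² and ∫ψ·ψ″; ∫ψ·ψ′ dx = [ψ²/2] between the walls = 0.
State is unnormalized: ∫|ψ|² dx = 3.7825, and ∫ψ*·(−ħ²/2m · ψ'') dx = 42.039, so ⟨T⟩ = 42.039 / 3.7825.
⟨T⟩ = 11.114.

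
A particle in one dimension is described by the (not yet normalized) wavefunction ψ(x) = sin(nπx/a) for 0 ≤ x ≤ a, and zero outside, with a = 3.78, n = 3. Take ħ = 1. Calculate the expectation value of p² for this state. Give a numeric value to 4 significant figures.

6.217

p² ψ = −ħ² d²ψ/dx²; ⟨p²⟩ = −ħ² ∫ ψ*·ψ'' dx / ∫|ψ|² dx.
d/dx sin(nπx/a) = (nπ/a)·cos(nπx/a) and d²/dx² sin(nπx/a) = −(nπ/a)²·sin(nπx/a); on 0 ≤ x ≤ a, ∫sin²(nπx/a) dx = a/2 and ∫sin(nπx/a)·cos(nπx/a) dx = 0.
State is unnormalized: ∫|ψ|² dx = 1.8900, and ∫ψ*·(−ħ² ψ'') dx = 11.750, so ⟨p²⟩ = 11.750 / 1.8900.
⟨p²⟩ = 6.2167.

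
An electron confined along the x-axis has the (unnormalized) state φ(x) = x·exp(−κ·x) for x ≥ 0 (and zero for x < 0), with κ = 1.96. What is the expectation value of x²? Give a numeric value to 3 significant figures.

0.781

⟨x²⟩ = ∫ x²·|φ|² dx / ∫|φ|² dx (integrals over the domain).
Every integrand reduces to terms xʲ·e^(−2κx) on [0, ∞); use ∫₀^∞ xʲ·e^(−2κx) dx = j!/(2κ)^(j+1).
State is unnormalized: ∫|φ|² dx = 0.033203, and ∫φ*·x²·φ dx = 0.025929, so ⟨x²⟩ = 0.025929 / 0.033203.
⟨x²⟩ = 0.78092.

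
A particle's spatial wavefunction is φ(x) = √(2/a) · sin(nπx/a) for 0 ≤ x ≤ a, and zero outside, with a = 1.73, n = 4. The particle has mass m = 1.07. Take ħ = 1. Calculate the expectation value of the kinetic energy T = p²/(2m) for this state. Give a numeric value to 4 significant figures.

24.66

T = −(ħ²/2m) d²/dx², so ⟨T⟩ = −(ħ²/2m) ∫ φ*·φ'' dx; with m = 1.07.
d/dx sin(nπx/a) = (nπ/a)·cos(nπx/a) and d²/dx² sin(nπx/a) = −(nπ/a)²·sin(nπx/a); on 0 ≤ x ≤ a, ∫sin²(nπx/a) dx = a/2 and ∫sin(nπx/a)·cos(nπx/a) dx = 0.
⟨T⟩ = 24.655.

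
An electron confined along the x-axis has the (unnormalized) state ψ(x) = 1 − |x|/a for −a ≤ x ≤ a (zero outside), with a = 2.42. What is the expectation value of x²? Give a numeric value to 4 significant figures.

0.5856

⟨x²⟩ = ∫ x²·|ψ|² dx / ∫|ψ|² dx (integrals over the domain).
ψ is even, so ∫ over [−a, a] = 2∫₀ᵃ with ψ = 1 − x/a there: ∫₀ᵃ (1 − x/a)² dx = a/3, ∫₀ᵃ x²(1 − x/a)² dx = a³/30, ∫₀ᵃ x⁴(1 − x/a)² dx = a⁵/105.
State is unnormalized: ∫|ψ|² dx = 1.6133, and ∫ψ*·x²·ψ dx = 0.94483, so ⟨x²⟩ = 0.94483 / 1.6133.
⟨x²⟩ = 0.58564.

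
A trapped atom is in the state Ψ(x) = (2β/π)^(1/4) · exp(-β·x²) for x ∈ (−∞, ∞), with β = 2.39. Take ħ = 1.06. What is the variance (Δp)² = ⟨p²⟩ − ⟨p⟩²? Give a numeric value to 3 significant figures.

2.69

Compute ⟨p⟩ and ⟨p²⟩ separately; (Δp)² = ⟨p²⟩ − ⟨p⟩².
Gaussian moments: ∫x^(2j)·e^(−2βx²) dx = (2j−1)!!/(4β)^j · √(π/(2β)), odd powers integrate to 0; here √(π/(2β)) = 0.81070. Derivatives: d/dx e^(−βx²) = −2βx·e^(−βx²), d²/dx² e^(−βx²) = (4β²x² − 2β)·e^(−βx²).
⟨p⟩ = 0.0000 and ⟨p²⟩ = 2.6854.
(Δp)² = 2.6854 − (0.0000)² = 2.6854.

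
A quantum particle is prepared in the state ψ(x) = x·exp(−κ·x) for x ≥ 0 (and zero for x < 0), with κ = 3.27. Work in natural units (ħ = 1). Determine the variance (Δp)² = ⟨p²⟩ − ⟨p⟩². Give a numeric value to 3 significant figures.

Compute ⟨p⟩ and ⟨p²⟩ separately; (Δp)² = ⟨p²⟩ − ⟨p⟩².
Differentiate x·exp(−κ·x) with the product rule; every integrand then reduces to terms xʲ·e^(−2κx) on [0, ∞), with ∫₀^∞ xʲ·e^(−2κx) dx = j!/(2κ)^(j+1).
Normalization: ∫|ψ|² dx = 0.0071498.
⟨p⟩ = 0.0000 and ⟨p²⟩ = 10.693.
(Δp)² = 10.693 − (0.0000)² = 10.693.

10.7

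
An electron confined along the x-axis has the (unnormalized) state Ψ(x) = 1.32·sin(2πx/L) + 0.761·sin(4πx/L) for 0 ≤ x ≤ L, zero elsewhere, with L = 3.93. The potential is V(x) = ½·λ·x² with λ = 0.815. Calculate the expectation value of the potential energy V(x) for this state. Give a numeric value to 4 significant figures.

⟨V⟩ = ∫ V(x)·|Ψ|² dx / ∫|Ψ|² dx.
On 0 ≤ x ≤ L (j ≠ l): ∫sin²(jπx/L) dx = L/2, ∫sin(jπx/L)·sin(lπx/L) dx = 0; diagonal moments ∫x·sin²(jπx/L) dx = L²/4, ∫x²·sin²(jπx/L) dx = L³·(1/6 − 1/(4j²π²)); cross terms ∫x·sin(jπx/L)·sin(lπx/L) dx = 0 for j + l even and −4jlL²/(π²(j² − l²)²) for j + l odd, ∫x²·sin(jπx/L)·sin(lπx/L) dx = (−1)^(j+l)·4jlL³/(π²(j² − l²)²); higher powers the same way via product-to-sum and parts.
State is unnormalized: ∫|Ψ|² dx = 4.5618, and ∫Ψ*·V(x)·Ψ dx = 10.394, so ⟨V⟩ = 10.394 / 4.5618.
⟨V⟩ = 2.2784.

2.278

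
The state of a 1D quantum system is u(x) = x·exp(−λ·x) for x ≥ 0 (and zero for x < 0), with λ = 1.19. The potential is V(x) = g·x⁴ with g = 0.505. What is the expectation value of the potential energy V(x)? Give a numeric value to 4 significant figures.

⟨V⟩ = ∫ V(x)·|u|² dx / ∫|u|² dx.
Every integrand reduces to terms xʲ·e^(−2λx) on [0, ∞); use ∫₀^∞ xʲ·e^(−2λx) dx = j!/(2λ)^(j+1).
State is unnormalized: ∫|u|² dx = 0.14835, and ∫u*·V(x)·u dx = 0.84059, so ⟨V⟩ = 0.84059 / 0.14835.
⟨V⟩ = 5.6661.

5.666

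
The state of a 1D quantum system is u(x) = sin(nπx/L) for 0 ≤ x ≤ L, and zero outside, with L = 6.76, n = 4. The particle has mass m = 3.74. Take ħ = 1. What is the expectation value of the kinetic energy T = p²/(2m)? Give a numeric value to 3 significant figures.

T = −(ħ²/2m) d²/dx², so ⟨T⟩ = −(ħ²/2m) ∫ u*·u'' dx / ∫|u|² dx; with m = 3.74.
d/dx sin(nπx/L) = (nπ/L)·cos(nπx/L) and d²/dx² sin(nπx/L) = −(nπ/L)²·sin(nπx/L); on 0 ≤ x ≤ L, ∫sin²(nπx/L) dx = L/2 and ∫sin(nπx/L)·cos(nπx/L) dx = 0.
State is unnormalized: ∫|u|² dx = 3.3800, and ∫u*·(−ħ²/2m · u'') dx = 1.5615, so ⟨T⟩ = 1.5615 / 3.3800.
⟨T⟩ = 0.46198.

0.462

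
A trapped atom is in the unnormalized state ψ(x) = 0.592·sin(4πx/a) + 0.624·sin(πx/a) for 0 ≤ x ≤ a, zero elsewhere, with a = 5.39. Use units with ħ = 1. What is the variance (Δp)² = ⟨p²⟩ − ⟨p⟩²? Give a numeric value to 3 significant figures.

2.75

Compute ⟨p⟩ and ⟨p²⟩ separately; (Δp)² = ⟨p²⟩ − ⟨p⟩².
d²/dx² sin(jπx/a) = −(jπ/a)²·sin(jπx/a); on 0 ≤ x ≤ a, ∫sin²(jπx/a) dx = a/2 and ∫sin(jπx/a)·sin(lπx/a) dx = 0 for j ≠ l, so only diagonal terms survive in ∫|ψ|² and ∫ψ·ψ″; ∫ψ·ψ′ dx = [ψ²/2] between the walls = 0.
Normalization: ∫|ψ|² dx = 1.9939.
⟨p⟩ = 0.0000 and ⟨p²⟩ = 2.7536.
(Δp)² = 2.7536 − (0.0000)² = 2.7536.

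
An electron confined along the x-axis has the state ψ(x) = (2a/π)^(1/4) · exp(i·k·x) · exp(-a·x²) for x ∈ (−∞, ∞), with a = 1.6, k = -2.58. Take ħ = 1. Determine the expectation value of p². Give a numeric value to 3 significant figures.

p² ψ = −ħ² d²ψ/dx²; ⟨p²⟩ = −ħ² ∫ ψ*·ψ'' dx.
Gaussian moments: ∫x^(2j)·e^(−2ax²) dx = (2j−1)!!/(4a)^j · √(π/(2a)), odd powers integrate to 0; here √(π/(2a)) = 0.99083. Derivatives: ψ′ = (ik − 2ax)·ψ, ψ″ = ((ik − 2ax)² − 2a)·ψ; the odd-in-x pieces drop out.
⟨p²⟩ = 8.2564.

8.26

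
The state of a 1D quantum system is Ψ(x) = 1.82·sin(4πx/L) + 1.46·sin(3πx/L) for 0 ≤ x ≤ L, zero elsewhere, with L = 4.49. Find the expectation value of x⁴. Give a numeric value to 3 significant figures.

18.2

⟨x⁴⟩ = ∫ x⁴·|Ψ|² dx / ∫|Ψ|² dx (integrals over the domain).
On 0 ≤ x ≤ L (j ≠ l): ∫sin²(jπx/L) dx = L/2, ∫sin(jπx/L)·sin(lπx/L) dx = 0; diagonal moments ∫x·sin²(jπx/L) dx = L²/4, ∫x²·sin²(jπx/L) dx = L³·(1/6 − 1/(4j²π²)); cross terms ∫x·sin(jπx/L)·sin(lπx/L) dx = 0 for j + l even and −4jlL²/(π²(j² − l²)²) for j + l odd, ∫x²·sin(jπx/L)·sin(lπx/L) dx = (−1)^(j+l)·4jlL³/(π²(j² − l²)²); higher powers the same way via product-to-sum and parts.
State is unnormalized: ∫|Ψ|² dx = 12.222, and ∫Ψ*·x⁴·Ψ dx = 222.07, so ⟨x⁴⟩ = 222.07 / 12.222.
⟨x⁴⟩ = 18.170.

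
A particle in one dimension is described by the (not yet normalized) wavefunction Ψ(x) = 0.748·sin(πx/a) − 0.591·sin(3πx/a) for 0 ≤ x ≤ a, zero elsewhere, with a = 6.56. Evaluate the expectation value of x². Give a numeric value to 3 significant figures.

⟨x²⟩ = ∫ x²·|Ψ|² dx / ∫|Ψ|² dx (integrals over the domain).
On 0 ≤ x ≤ a (j ≠ l): ∫sin²(jπx/a) dx = a/2, ∫sin(jπx/a)·sin(lπx/a) dx = 0; diagonal moments ∫x·sin²(jπx/a) dx = a²/4, ∫x²·sin²(jπx/a) dx = a³·(1/6 − 1/(4j²π²)); cross terms ∫x·sin(jπx/a)·sin(lπx/a) dx = 0 for j + l even and −4jla²/(π²(j² − l²)²) for j + l odd, ∫x²·sin(jπx/a)·sin(lπx/a) dx = (−1)^(j+l)·4jla³/(π²(j² − l²)²); higher powers the same way via product-to-sum and parts.
State is unnormalized: ∫|Ψ|² dx = 2.9808, and ∫Ψ*·x²·Ψ dx = 33.738, so ⟨x²⟩ = 33.738 / 2.9808.
⟨x²⟩ = 11.318.

11.3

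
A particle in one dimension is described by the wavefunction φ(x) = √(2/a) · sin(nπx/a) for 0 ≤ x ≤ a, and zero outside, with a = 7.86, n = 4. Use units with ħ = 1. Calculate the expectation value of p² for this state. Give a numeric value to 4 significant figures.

2.556

p² φ = −ħ² d²φ/dx²; ⟨p²⟩ = −ħ² ∫ φ*·φ'' dx.
d/dx sin(nπx/a) = (nπ/a)·cos(nπx/a) and d²/dx² sin(nπx/a) = −(nπ/a)²·sin(nπx/a); on 0 ≤ x ≤ a, ∫sin²(nπx/a) dx = a/2 and ∫sin(nπx/a)·cos(nπx/a) dx = 0.
⟨p²⟩ = 2.5561.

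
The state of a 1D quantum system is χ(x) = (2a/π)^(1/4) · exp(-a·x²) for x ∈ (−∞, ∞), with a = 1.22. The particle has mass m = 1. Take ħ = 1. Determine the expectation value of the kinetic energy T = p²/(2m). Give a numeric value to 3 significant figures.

0.610

T = −(ħ²/2m) d²/dx², so ⟨T⟩ = −(ħ²/2m) ∫ χ*·χ'' dx; with m = 1.
Gaussian moments: ∫x^(2j)·e^(−2ax²) dx = (2j−1)!!/(4a)^j · √(π/(2a)), odd powers integrate to 0; here √(π/(2a)) = 1.1347. Derivatives: d/dx e^(−ax²) = −2ax·e^(−ax²), d²/dx² e^(−ax²) = (4a²x² − 2a)·e^(−ax²).
⟨T⟩ = 0.61000.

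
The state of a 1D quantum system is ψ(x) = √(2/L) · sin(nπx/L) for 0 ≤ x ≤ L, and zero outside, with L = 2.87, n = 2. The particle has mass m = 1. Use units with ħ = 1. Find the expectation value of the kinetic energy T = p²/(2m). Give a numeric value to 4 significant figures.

2.396

T = −(ħ²/2m) d²/dx², so ⟨T⟩ = −(ħ²/2m) ∫ ψ*·ψ'' dx; with m = 1.
d/dx sin(nπx/L) = (nπ/L)·cos(nπx/L) and d²/dx² sin(nπx/L) = −(nπ/L)²·sin(nπx/L); on 0 ≤ x ≤ L, ∫sin²(nπx/L) dx = L/2 and ∫sin(nπx/L)·cos(nπx/L) dx = 0.
⟨T⟩ = 2.3964.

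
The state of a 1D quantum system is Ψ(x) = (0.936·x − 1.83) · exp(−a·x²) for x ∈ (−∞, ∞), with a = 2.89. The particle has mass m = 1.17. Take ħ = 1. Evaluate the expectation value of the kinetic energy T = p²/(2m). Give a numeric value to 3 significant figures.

1.29

T = −(ħ²/2m) d²/dx², so ⟨T⟩ = −(ħ²/2m) ∫ Ψ*·Ψ'' dx / ∫|Ψ|² dx; with m = 1.17.
Expand each integrand as polynomial × e^(−2ax²) and use ∫x^(2j)·e^(−2ax²) dx = (2j−1)!!/(4a)^j · √(π/(2a)), odd powers → 0; here √(π/(2a)) = 0.73724. Differentiate with the product rule, d/dx e^(−ax²) = −2ax·e^(−ax²).
State is unnormalized: ∫|Ψ|² dx = 2.5248, and ∫Ψ*·(−ħ²/2m · Ψ'') dx = 3.2563, so ⟨T⟩ = 3.2563 / 2.5248.
⟨T⟩ = 1.2897.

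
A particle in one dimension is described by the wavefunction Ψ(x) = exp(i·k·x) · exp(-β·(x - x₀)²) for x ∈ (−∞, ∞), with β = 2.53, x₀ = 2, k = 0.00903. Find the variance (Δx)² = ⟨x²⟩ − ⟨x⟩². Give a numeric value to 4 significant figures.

0.09881

Compute ⟨x⟩ and ⟨x²⟩ separately, then (Δx)² = ⟨x²⟩ − ⟨x⟩².
Gaussian moments (u = x − x₀): ∫u^(2j)·e^(−2βu²) du = (2j−1)!!/(4β)^j · √(π/(2β)), odd powers integrate to 0; here √(π/(2β)) = 0.78795.
Normalization: ∫|Ψ|² dx = 0.78795.
⟨x⟩ = 2.0000 and ⟨x²⟩ = 4.0988.
(Δx)² = 4.0988 − (2.0000)² = 0.098814.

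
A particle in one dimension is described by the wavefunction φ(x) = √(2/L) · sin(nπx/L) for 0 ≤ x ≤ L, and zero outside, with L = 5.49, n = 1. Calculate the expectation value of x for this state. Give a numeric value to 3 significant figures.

2.75

⟨x⟩ = ∫ x·|φ|² dx (integrals over the domain).
With sin²θ = (1 − cos2θ)/2 on 0 ≤ x ≤ L: ∫sin²(nπx/L) dx = L/2, ∫x·sin²(nπx/L) dx = L²/4, ∫x²·sin²(nπx/L) dx = L³·(1/6 − 1/(4n²π²)); higher powers xᵏ the same way, integrating xᵏ·cos(2nπx/L) by parts.
⟨x⟩ = 2.7450.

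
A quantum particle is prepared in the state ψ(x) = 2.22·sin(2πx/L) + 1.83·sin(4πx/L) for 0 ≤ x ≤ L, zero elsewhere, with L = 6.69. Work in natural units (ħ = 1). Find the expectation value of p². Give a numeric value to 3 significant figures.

1.95

p² ψ = −ħ² d²ψ/dx²; ⟨p²⟩ = −ħ² ∫ ψ*·ψ'' dx / ∫|ψ|² dx.
d²/dx² sin(jπx/L) = −(jπ/L)²·sin(jπx/L); on 0 ≤ x ≤ L, ∫sin²(jπx/L) dx = L/2 and ∫sin(jπx/L)·sin(lπx/L) dx = 0 for j ≠ l, so only diagonal terms survive in ∫|ψ|² and ∫ψ·ψ″; ∫ψ·ψ′ dx = [ψ²/2] between the walls = 0.
State is unnormalized: ∫|ψ|² dx = 27.688, and ∫ψ*·(−ħ² ψ'') dx = 54.066, so ⟨p²⟩ = 54.066 / 27.688.
⟨p²⟩ = 1.9527.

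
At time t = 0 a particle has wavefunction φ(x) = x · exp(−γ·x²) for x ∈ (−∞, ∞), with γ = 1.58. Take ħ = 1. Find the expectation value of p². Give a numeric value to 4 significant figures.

4.740

p² φ = −ħ² d²φ/dx²; ⟨p²⟩ = −ħ² ∫ φ*·φ'' dx / ∫|φ|² dx.
Expand each integrand as polynomial × e^(−2γx²) and use ∫x^(2j)·e^(−2γx²) dx = (2j−1)!!/(4γ)^j · √(π/(2γ)), odd powers → 0; here √(π/(2γ)) = 0.99708. Differentiate with the product rule, d/dx e^(−γx²) = −2γx·e^(−γx²).
State is unnormalized: ∫|φ|² dx = 0.15777, and ∫φ*·(−ħ² φ'') dx = 0.74781, so ⟨p²⟩ = 0.74781 / 0.15777.
⟨p²⟩ = 4.7400.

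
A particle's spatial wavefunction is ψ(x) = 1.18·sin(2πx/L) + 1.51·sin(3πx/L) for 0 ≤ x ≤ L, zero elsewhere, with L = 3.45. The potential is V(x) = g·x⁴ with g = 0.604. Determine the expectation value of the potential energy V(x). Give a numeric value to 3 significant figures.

3.85

⟨V⟩ = ∫ V(x)·|ψ|² dx / ∫|ψ|² dx.
On 0 ≤ x ≤ L (j ≠ l): ∫sin²(jπx/L) dx = L/2, ∫sin(jπx/L)·sin(lπx/L) dx = 0; diagonal moments ∫x·sin²(jπx/L) dx = L²/4, ∫x²·sin²(jπx/L) dx = L³·(1/6 − 1/(4j²π²)); cross terms ∫x·sin(jπx/L)·sin(lπx/L) dx = 0 for j + l even and −4jlL²/(π²(j² − l²)²) for j + l odd, ∫x²·sin(jπx/L)·sin(lπx/L) dx = (−1)^(j+l)·4jlL³/(π²(j² − l²)²); higher powers the same way via product-to-sum and parts.
State is unnormalized: ∫|ψ|² dx = 6.3351, and ∫ψ*·V(x)·ψ dx = 24.420, so ⟨V⟩ = 24.420 / 6.3351.
⟨V⟩ = 3.8547.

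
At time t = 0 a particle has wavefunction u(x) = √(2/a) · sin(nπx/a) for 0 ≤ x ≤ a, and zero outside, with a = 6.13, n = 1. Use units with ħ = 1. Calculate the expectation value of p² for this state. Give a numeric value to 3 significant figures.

0.263

p² u = −ħ² d²u/dx²; ⟨p²⟩ = −ħ² ∫ u*·u'' dx.
d/dx sin(nπx/a) = (nπ/a)·cos(nπx/a) and d²/dx² sin(nπx/a) = −(nπ/a)²·sin(nπx/a); on 0 ≤ x ≤ a, ∫sin²(nπx/a) dx = a/2 and ∫sin(nπx/a)·cos(nπx/a) dx = 0.
⟨p²⟩ = 0.26265.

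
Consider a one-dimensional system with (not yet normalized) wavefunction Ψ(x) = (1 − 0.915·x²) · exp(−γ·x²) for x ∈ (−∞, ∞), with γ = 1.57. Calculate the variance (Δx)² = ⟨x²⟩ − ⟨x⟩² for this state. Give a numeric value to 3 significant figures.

Compute ⟨x⟩ and ⟨x²⟩ separately, then (Δx)² = ⟨x²⟩ − ⟨x⟩².
Expand each integrand as polynomial × e^(−2γx²) and use ∫x^(2j)·e^(−2γx²) dx = (2j−1)!!/(4γ)^j · √(π/(2γ)), odd powers → 0; here √(π/(2γ)) = 1.0003.
Normalization: ∫|Ψ|² dx = 0.77248.
⟨x⟩ = 0.0000 and ⟨x²⟩ = 0.091594.
(Δx)² = 0.091594 − (0.0000)² = 0.091594.

0.0916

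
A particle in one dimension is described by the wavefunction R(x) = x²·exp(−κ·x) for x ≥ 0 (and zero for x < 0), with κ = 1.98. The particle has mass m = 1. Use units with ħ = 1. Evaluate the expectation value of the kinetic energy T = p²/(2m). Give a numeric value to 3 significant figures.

T = −(ħ²/2m) d²/dx², so ⟨T⟩ = −(ħ²/2m) ∫ R*·R'' dx / ∫|R|² dx; with m = 1.
Differentiate x²·exp(−κ·x) with the product rule; every integrand then reduces to terms xʲ·e^(−2κx) on [0, ∞), with ∫₀^∞ xʲ·e^(−2κx) dx = j!/(2κ)^(j+1).
State is unnormalized: ∫|R|² dx = 0.024645, and ∫R*·(−ħ²/2m · R'') dx = 0.016103, so ⟨T⟩ = 0.016103 / 0.024645.
⟨T⟩ = 0.65340.

0.653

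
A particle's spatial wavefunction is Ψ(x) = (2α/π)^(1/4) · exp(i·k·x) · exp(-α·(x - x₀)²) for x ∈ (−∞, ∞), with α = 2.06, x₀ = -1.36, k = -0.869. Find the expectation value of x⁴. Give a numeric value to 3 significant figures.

⟨x⁴⟩ = ∫ x⁴·|Ψ|² dx (integrals over the domain).
Gaussian moments (u = x − x₀): ∫u^(2j)·e^(−2αu²) du = (2j−1)!!/(4α)^j · √(π/(2α)), odd powers integrate to 0; here √(π/(2α)) = 0.87323.
⟨x⁴⟩ = 4.8120.

4.81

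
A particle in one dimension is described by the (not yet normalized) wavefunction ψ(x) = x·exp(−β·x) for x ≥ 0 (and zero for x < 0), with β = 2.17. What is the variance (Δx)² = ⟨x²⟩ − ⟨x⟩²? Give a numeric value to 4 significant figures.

0.1593

Compute ⟨x⟩ and ⟨x²⟩ separately, then (Δx)² = ⟨x²⟩ − ⟨x⟩².
Every integrand reduces to terms xʲ·e^(−2βx) on [0, ∞); use ∫₀^∞ xʲ·e^(−2βx) dx = j!/(2β)^(j+1).
Normalization: ∫|ψ|² dx = 0.024466.
⟨x⟩ = 0.69124 and ⟨x²⟩ = 0.63709.
(Δx)² = 0.63709 − (0.69124)² = 0.15927.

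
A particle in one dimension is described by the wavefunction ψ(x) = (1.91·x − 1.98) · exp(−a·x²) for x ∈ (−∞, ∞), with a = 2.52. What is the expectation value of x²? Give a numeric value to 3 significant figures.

0.116

⟨x²⟩ = ∫ x²·|ψ|² dx / ∫|ψ|² dx (integrals over the domain).
Expand each integrand as polynomial × e^(−2ax²) and use ∫x^(2j)·e^(−2ax²) dx = (2j−1)!!/(4a)^j · √(π/(2a)), odd powers → 0; here √(π/(2a)) = 0.78951.
State is unnormalized: ∫|ψ|² dx = 3.3809, and ∫ψ*·x²·ψ dx = 0.39211, so ⟨x²⟩ = 0.39211 / 3.3809.
⟨x²⟩ = 0.11597.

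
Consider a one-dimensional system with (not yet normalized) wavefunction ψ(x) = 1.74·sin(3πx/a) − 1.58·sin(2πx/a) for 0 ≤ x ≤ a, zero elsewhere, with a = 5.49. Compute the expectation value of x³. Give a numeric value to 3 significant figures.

67.0

⟨x³⟩ = ∫ x³·|ψ|² dx / ∫|ψ|² dx (integrals over the domain).
On 0 ≤ x ≤ a (j ≠ l): ∫sin²(jπx/a) dx = a/2, ∫sin(jπx/a)·sin(lπx/a) dx = 0; diagonal moments ∫x·sin²(jπx/a) dx = a²/4, ∫x²·sin²(jπx/a) dx = a³·(1/6 − 1/(4j²π²)); cross terms ∫x·sin(jπx/a)·sin(lπx/a) dx = 0 for j + l even and −4jla²/(π²(j² − l²)²) for j + l odd, ∫x²·sin(jπx/a)·sin(lπx/a) dx = (−1)^(j+l)·4jla³/(π²(j² − l²)²); higher powers the same way via product-to-sum and parts.
State is unnormalized: ∫|ψ|² dx = 15.163, and ∫ψ*·x³·ψ dx = 1015.7, so ⟨x³⟩ = 1015.7 / 15.163.
⟨x³⟩ = 66.984.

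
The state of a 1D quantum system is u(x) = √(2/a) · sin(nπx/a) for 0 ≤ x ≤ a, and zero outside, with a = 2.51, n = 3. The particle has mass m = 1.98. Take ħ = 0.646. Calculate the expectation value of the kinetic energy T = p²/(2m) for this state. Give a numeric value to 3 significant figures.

1.49

T = −(ħ²/2m) d²/dx², so ⟨T⟩ = −(ħ²/2m) ∫ u*·u'' dx; with m = 1.98.
d/dx sin(nπx/a) = (nπ/a)·cos(nπx/a) and d²/dx² sin(nπx/a) = −(nπ/a)²·sin(nπx/a); on 0 ≤ x ≤ a, ∫sin²(nπx/a) dx = a/2 and ∫sin(nπx/a)·cos(nπx/a) dx = 0.
⟨T⟩ = 1.4858.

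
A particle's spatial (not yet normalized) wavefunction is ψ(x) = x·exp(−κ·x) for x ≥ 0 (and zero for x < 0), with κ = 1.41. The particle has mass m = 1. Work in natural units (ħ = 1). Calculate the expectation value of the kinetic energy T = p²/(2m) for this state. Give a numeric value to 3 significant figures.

0.994

T = −(ħ²/2m) d²/dx², so ⟨T⟩ = −(ħ²/2m) ∫ ψ*·ψ'' dx / ∫|ψ|² dx; with m = 1.
Differentiate x·exp(−κ·x) with the product rule; every integrand then reduces to terms xʲ·e^(−2κx) on [0, ∞), with ∫₀^∞ xʲ·e^(−2κx) dx = j!/(2κ)^(j+1).
State is unnormalized: ∫|ψ|² dx = 0.089183, and ∫ψ*·(−ħ²/2m · ψ'') dx = 0.088652, so ⟨T⟩ = 0.088652 / 0.089183.
⟨T⟩ = 0.99405.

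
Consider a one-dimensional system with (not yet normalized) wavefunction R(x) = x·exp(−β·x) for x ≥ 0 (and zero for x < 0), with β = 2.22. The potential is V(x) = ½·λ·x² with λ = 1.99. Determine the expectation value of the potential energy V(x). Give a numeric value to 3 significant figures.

⟨V⟩ = ∫ V(x)·|R|² dx / ∫|R|² dx.
Every integrand reduces to terms xʲ·e^(−2βx) on [0, ∞); use ∫₀^∞ xʲ·e^(−2βx) dx = j!/(2β)^(j+1).
State is unnormalized: ∫|R|² dx = 0.022850, and ∫R*·V(x)·R dx = 0.013839, so ⟨V⟩ = 0.013839 / 0.022850.
⟨V⟩ = 0.60567.

0.606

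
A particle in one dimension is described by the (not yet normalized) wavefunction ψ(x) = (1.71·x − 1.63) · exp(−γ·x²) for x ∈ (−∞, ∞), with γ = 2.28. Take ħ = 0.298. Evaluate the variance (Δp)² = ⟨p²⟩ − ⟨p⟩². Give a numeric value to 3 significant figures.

Compute ⟨p⟩ and ⟨p²⟩ separately; (Δp)² = ⟨p²⟩ − ⟨p⟩².
Expand each integrand as polynomial × e^(−2γx²) and use ∫x^(2j)·e^(−2γx²) dx = (2j−1)!!/(4γ)^j · √(π/(2γ)), odd powers → 0; here √(π/(2γ)) = 0.83003. Differentiate with the product rule, d/dx e^(−γx²) = −2γx·e^(−γx²).
Normalization: ∫|ψ|² dx = 2.4714.
⟨p⟩ = 0.0000 and ⟨p²⟩ = 0.24608.
(Δp)² = 0.24608 − (0.0000)² = 0.24608.

0.246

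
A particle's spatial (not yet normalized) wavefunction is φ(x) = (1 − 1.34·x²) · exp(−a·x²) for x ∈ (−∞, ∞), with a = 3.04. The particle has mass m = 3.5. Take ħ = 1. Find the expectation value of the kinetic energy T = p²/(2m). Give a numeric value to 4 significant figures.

0.6947

T = −(ħ²/2m) d²/dx², so ⟨T⟩ = −(ħ²/2m) ∫ φ*·φ'' dx / ∫|φ|² dx; with m = 3.5.
Expand each integrand as polynomial × e^(−2ax²) and use ∫x^(2j)·e^(−2ax²) dx = (2j−1)!!/(4a)^j · √(π/(2a)), odd powers → 0; here √(π/(2a)) = 0.71882. Differentiate with the product rule, d/dx e^(−ax²) = −2ax·e^(−ax²).
State is unnormalized: ∫|φ|² dx = 0.58659, and ∫φ*·(−ħ²/2m · φ'') dx = 0.40751, so ⟨T⟩ = 0.40751 / 0.58659.
⟨T⟩ = 0.69472.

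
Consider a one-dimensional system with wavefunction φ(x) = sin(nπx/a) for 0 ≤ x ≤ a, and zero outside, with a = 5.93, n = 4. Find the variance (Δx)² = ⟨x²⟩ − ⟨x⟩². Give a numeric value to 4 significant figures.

2.819

Compute ⟨x⟩ and ⟨x²⟩ separately, then (Δx)² = ⟨x²⟩ − ⟨x⟩².
With sin²θ = (1 − cos2θ)/2 on 0 ≤ x ≤ a: ∫sin²(nπx/a) dx = a/2, ∫x·sin²(nπx/a) dx = a²/4, ∫x²·sin²(nπx/a) dx = a³·(1/6 − 1/(4n²π²)); higher powers xᵏ the same way, integrating xᵏ·cos(2nπx/a) by parts.
Normalization: ∫|φ|² dx = 2.9650.
⟨x⟩ = 2.9650 and ⟨x²⟩ = 11.610.
(Δx)² = 11.610 − (2.9650)² = 2.8191.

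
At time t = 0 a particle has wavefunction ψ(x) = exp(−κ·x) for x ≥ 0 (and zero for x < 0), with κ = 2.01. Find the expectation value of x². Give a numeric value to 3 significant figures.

0.124

⟨x²⟩ = ∫ x²·|ψ|² dx / ∫|ψ|² dx (integrals over the domain).
Every integrand reduces to terms xʲ·e^(−2κx) on [0, ∞); use ∫₀^∞ xʲ·e^(−2κx) dx = j!/(2κ)^(j+1).
State is unnormalized: ∫|ψ|² dx = 0.24876, and ∫ψ*·x²·ψ dx = 0.030786, so ⟨x²⟩ = 0.030786 / 0.24876.
⟨x²⟩ = 0.12376.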